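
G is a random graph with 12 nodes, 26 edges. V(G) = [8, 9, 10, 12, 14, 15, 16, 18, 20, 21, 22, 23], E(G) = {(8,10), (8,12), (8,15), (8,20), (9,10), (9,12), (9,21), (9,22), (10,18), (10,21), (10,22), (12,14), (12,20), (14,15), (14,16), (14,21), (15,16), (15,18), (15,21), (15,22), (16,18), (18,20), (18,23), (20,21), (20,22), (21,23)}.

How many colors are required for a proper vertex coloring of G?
Clique number ω(G) = 3 (lower bound: χ ≥ ω).
The clique on [9, 10, 21] has size 3, forcing χ ≥ 3, and the coloring below uses 3 colors, so χ(G) = 3.
A valid 3-coloring: color 1: [10, 15, 20, 23]; color 2: [12, 16, 21, 22]; color 3: [8, 9, 14, 18].

χ(G) = 3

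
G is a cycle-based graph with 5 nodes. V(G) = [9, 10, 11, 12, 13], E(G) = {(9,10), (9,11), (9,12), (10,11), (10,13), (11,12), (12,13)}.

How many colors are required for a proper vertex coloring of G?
χ(G) = 3

Clique number ω(G) = 3 (lower bound: χ ≥ ω).
The clique on [9, 10, 11] has size 3, forcing χ ≥ 3, and the coloring below uses 3 colors, so χ(G) = 3.
A valid 3-coloring: color 1: [9, 13]; color 2: [10, 12]; color 3: [11].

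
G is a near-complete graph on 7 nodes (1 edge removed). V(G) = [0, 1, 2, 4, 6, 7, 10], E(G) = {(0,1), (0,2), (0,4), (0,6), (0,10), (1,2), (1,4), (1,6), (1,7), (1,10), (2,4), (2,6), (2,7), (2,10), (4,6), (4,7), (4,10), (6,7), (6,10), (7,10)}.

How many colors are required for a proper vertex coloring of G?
Clique number ω(G) = 6 (lower bound: χ ≥ ω).
The clique on [0, 1, 2, 4, 6, 10] has size 6, forcing χ ≥ 6, and the coloring below uses 6 colors, so χ(G) = 6.
A valid 6-coloring: color 1: [1]; color 2: [2]; color 3: [10]; color 4: [6]; color 5: [4]; color 6: [0, 7].

χ(G) = 6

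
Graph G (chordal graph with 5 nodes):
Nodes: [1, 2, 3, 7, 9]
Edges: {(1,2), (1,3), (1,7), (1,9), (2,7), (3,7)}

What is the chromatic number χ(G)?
χ(G) = 3

Clique number ω(G) = 3 (lower bound: χ ≥ ω).
The clique on [1, 2, 7] has size 3, forcing χ ≥ 3, and the coloring below uses 3 colors, so χ(G) = 3.
A valid 3-coloring: color 1: [1]; color 2: [7, 9]; color 3: [2, 3].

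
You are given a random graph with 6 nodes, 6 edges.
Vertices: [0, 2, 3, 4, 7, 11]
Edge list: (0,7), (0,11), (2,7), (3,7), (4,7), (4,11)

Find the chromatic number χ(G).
χ(G) = 2

Clique number ω(G) = 2 (lower bound: χ ≥ ω).
The graph is bipartite (no odd cycle), so 2 colors suffice: χ(G) = 2.
A valid 2-coloring: color 1: [7, 11]; color 2: [0, 2, 3, 4].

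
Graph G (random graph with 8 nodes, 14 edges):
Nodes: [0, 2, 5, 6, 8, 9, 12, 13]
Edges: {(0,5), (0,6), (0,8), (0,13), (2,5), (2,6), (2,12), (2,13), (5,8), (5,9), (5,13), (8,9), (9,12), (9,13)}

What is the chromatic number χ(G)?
χ(G) = 3

Clique number ω(G) = 3 (lower bound: χ ≥ ω).
The clique on [0, 5, 8] has size 3, forcing χ ≥ 3, and the coloring below uses 3 colors, so χ(G) = 3.
A valid 3-coloring: color 1: [5, 6, 12]; color 2: [0, 2, 9]; color 3: [8, 13].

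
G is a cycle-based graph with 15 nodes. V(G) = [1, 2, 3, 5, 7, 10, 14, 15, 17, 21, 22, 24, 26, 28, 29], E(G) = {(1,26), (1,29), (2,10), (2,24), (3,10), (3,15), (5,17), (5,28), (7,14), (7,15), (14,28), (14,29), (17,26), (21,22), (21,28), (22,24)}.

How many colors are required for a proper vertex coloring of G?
χ(G) = 3

Clique number ω(G) = 2 (lower bound: χ ≥ ω).
Odd cycle [5, 28, 14, 29, 1, 26, 17] needs 3 colors (χ ≥ 3).
The coloring below uses 3 colors, so χ(G) = 3.
A valid 3-coloring: color 1: [2, 3, 7, 17, 22, 28, 29]; color 2: [5, 10, 14, 15, 21, 24, 26]; color 3: [1].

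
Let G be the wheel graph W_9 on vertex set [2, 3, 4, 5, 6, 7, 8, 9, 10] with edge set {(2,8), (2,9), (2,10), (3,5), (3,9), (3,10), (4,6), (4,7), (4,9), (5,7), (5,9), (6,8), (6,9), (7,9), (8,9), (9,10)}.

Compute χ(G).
χ(G) = 3

Clique number ω(G) = 3 (lower bound: χ ≥ ω).
The clique on [2, 8, 9] has size 3, forcing χ ≥ 3, and the coloring below uses 3 colors, so χ(G) = 3.
A valid 3-coloring: color 1: [9]; color 2: [2, 3, 6, 7]; color 3: [4, 5, 8, 10].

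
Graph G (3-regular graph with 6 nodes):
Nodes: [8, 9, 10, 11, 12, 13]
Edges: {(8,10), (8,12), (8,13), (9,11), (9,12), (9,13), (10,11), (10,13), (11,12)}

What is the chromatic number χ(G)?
χ(G) = 3

Clique number ω(G) = 3 (lower bound: χ ≥ ω).
The clique on [8, 10, 13] has size 3, forcing χ ≥ 3, and the coloring below uses 3 colors, so χ(G) = 3.
A valid 3-coloring: color 1: [11, 13]; color 2: [8, 9]; color 3: [10, 12].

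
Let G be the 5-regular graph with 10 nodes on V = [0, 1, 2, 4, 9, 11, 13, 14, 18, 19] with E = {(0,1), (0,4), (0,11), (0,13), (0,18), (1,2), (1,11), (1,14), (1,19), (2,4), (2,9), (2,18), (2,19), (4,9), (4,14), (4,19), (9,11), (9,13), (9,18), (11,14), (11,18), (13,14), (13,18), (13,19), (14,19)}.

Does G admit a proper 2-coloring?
The clique on vertices [0, 1, 11] has size 3 > 2, so it alone needs 3 colors.

No, G is not 2-colorable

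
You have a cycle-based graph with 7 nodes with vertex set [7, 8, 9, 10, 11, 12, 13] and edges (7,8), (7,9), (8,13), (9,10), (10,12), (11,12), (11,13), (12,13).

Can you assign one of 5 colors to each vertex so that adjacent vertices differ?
Yes, G is 5-colorable

A valid 5-coloring: color 1: [7, 10, 13]; color 2: [8, 9, 12]; color 3: [11].
(χ(G) = 3 ≤ 5.)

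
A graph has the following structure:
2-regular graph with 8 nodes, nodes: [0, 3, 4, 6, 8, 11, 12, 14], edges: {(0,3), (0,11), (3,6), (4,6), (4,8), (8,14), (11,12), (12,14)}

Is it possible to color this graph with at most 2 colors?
Yes, G is 2-colorable

A valid 2-coloring: color 1: [0, 6, 8, 12]; color 2: [3, 4, 11, 14].
(χ(G) = 2 ≤ 2.)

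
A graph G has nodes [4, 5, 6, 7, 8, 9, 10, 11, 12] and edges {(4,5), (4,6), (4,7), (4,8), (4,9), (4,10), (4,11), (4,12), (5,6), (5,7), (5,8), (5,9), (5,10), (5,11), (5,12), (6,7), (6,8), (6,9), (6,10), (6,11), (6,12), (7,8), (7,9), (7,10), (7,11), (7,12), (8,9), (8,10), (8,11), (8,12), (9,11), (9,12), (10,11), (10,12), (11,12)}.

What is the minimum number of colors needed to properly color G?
χ(G) = 8

Clique number ω(G) = 8 (lower bound: χ ≥ ω).
The clique on [4, 5, 6, 7, 8, 9, 11, 12] has size 8, forcing χ ≥ 8, and the coloring below uses 8 colors, so χ(G) = 8.
A valid 8-coloring: color 1: [6]; color 2: [7]; color 3: [4]; color 4: [5]; color 5: [11]; color 6: [8]; color 7: [12]; color 8: [9, 10].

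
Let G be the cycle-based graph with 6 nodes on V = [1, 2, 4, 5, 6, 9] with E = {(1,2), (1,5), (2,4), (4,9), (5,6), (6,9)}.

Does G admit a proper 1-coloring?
Edge (1,2) forces its endpoints to differ, so 1 color is not enough.

No, G is not 1-colorable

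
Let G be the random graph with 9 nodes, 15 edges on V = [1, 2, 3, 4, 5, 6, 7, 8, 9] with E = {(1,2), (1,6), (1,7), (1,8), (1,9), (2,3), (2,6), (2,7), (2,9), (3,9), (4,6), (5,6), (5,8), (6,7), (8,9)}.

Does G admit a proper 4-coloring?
A valid 4-coloring: color 1: [2, 4, 8]; color 2: [6, 9]; color 3: [1, 3, 5]; color 4: [7].
(χ(G) = 4 ≤ 4.)

Yes, G is 4-colorable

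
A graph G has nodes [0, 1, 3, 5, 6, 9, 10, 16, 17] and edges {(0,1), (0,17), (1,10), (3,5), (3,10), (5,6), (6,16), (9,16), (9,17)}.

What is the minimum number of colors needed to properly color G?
Clique number ω(G) = 2 (lower bound: χ ≥ ω).
Odd cycle [17, 9, 16, 6, 5, 3, 10, 1, 0] needs 3 colors (χ ≥ 3).
The coloring below uses 3 colors, so χ(G) = 3.
A valid 3-coloring: color 1: [1, 5, 16, 17]; color 2: [0, 3, 6, 9]; color 3: [10].

χ(G) = 3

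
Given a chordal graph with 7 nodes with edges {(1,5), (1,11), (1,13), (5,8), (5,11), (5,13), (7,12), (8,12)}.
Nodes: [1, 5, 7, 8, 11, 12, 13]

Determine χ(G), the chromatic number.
χ(G) = 3

Clique number ω(G) = 3 (lower bound: χ ≥ ω).
The clique on [1, 5, 11] has size 3, forcing χ ≥ 3, and the coloring below uses 3 colors, so χ(G) = 3.
A valid 3-coloring: color 1: [5, 12]; color 2: [1, 7, 8]; color 3: [11, 13].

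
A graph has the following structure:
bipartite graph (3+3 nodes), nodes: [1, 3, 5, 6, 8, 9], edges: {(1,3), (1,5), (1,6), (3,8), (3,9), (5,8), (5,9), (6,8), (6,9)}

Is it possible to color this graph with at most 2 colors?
A valid 2-coloring: color 1: [1, 8, 9]; color 2: [3, 5, 6].
(χ(G) = 2 ≤ 2.)

Yes, G is 2-colorable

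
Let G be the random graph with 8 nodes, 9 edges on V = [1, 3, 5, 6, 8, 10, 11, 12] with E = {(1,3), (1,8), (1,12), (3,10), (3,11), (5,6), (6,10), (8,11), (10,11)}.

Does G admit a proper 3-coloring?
Yes, G is 3-colorable

A valid 3-coloring: color 1: [1, 5, 10]; color 2: [6, 11, 12]; color 3: [3, 8].
(χ(G) = 3 ≤ 3.)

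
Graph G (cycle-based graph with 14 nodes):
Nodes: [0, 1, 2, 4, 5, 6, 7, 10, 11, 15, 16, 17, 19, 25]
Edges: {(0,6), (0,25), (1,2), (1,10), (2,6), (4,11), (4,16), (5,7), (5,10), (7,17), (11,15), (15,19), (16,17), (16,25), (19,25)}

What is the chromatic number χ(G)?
Clique number ω(G) = 2 (lower bound: χ ≥ ω).
The graph is bipartite (no odd cycle), so 2 colors suffice: χ(G) = 2.
A valid 2-coloring: color 1: [0, 2, 7, 10, 11, 16, 19]; color 2: [1, 4, 5, 6, 15, 17, 25].

χ(G) = 2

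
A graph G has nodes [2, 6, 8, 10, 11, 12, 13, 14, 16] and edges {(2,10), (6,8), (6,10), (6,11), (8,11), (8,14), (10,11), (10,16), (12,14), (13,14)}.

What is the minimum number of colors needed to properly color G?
Clique number ω(G) = 3 (lower bound: χ ≥ ω).
The clique on [6, 8, 11] has size 3, forcing χ ≥ 3, and the coloring below uses 3 colors, so χ(G) = 3.
A valid 3-coloring: color 1: [8, 10, 12, 13]; color 2: [2, 6, 14, 16]; color 3: [11].

χ(G) = 3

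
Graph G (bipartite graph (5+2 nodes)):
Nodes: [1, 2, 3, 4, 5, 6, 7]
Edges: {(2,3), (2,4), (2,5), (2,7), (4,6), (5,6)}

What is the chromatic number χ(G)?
χ(G) = 2

Clique number ω(G) = 2 (lower bound: χ ≥ ω).
The graph is bipartite (no odd cycle), so 2 colors suffice: χ(G) = 2.
A valid 2-coloring: color 1: [1, 2, 6]; color 2: [3, 4, 5, 7].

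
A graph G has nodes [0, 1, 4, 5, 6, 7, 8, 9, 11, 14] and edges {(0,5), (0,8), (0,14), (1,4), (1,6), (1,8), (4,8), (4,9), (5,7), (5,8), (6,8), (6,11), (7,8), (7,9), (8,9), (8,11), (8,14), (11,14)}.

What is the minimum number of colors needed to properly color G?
χ(G) = 4

Clique number ω(G) = 3 (lower bound: χ ≥ ω).
Odd cycle [0, 5, 7, 9, 4, 1, 6, 11, 14] needs 3 colors (χ ≥ 3).
Vertex 8 is adjacent to every vertex of [0, 1, 4, 5, 6, 7, 9, 11, 14], which already need 3 colors among themselves, so 8 needs a new color (χ ≥ 4).
The coloring below uses 4 colors, so χ(G) = 4.
A valid 4-coloring: color 1: [8]; color 2: [0, 4, 7, 11]; color 3: [1, 5, 9, 14]; color 4: [6].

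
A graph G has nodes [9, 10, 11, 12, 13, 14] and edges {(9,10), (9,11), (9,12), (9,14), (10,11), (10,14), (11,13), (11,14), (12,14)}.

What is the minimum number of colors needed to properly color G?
χ(G) = 4

Clique number ω(G) = 4 (lower bound: χ ≥ ω).
The clique on [9, 10, 11, 14] has size 4, forcing χ ≥ 4, and the coloring below uses 4 colors, so χ(G) = 4.
A valid 4-coloring: color 1: [11, 12]; color 2: [13, 14]; color 3: [9]; color 4: [10].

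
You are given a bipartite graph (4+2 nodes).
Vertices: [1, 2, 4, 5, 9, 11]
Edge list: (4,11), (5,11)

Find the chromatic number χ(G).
Clique number ω(G) = 2 (lower bound: χ ≥ ω).
The graph is bipartite (no odd cycle), so 2 colors suffice: χ(G) = 2.
A valid 2-coloring: color 1: [1, 2, 9, 11]; color 2: [4, 5].

χ(G) = 2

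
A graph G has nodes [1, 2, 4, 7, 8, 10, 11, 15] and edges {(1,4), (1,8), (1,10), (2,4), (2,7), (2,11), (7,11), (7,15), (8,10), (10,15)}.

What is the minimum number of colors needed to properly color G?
χ(G) = 3

Clique number ω(G) = 3 (lower bound: χ ≥ ω).
The clique on [1, 8, 10] has size 3, forcing χ ≥ 3, and the coloring below uses 3 colors, so χ(G) = 3.
A valid 3-coloring: color 1: [1, 2, 15]; color 2: [4, 7, 10]; color 3: [8, 11].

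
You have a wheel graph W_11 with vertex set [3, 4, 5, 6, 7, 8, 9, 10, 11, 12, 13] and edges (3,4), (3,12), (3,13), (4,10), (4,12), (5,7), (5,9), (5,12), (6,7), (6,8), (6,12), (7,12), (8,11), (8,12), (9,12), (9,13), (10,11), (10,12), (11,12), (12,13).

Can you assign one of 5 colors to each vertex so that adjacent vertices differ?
A valid 5-coloring: color 1: [12]; color 2: [4, 5, 6, 11, 13]; color 3: [3, 7, 8, 9, 10].
(χ(G) = 3 ≤ 5.)

Yes, G is 5-colorable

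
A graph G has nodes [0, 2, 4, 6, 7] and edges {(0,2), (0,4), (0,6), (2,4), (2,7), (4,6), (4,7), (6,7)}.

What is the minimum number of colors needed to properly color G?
Clique number ω(G) = 3 (lower bound: χ ≥ ω).
The clique on [0, 2, 4] has size 3, forcing χ ≥ 3, and the coloring below uses 3 colors, so χ(G) = 3.
A valid 3-coloring: color 1: [4]; color 2: [0, 7]; color 3: [2, 6].

χ(G) = 3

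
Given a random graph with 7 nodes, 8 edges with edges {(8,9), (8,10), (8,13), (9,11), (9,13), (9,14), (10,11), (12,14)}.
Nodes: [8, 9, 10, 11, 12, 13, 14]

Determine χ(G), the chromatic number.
Clique number ω(G) = 3 (lower bound: χ ≥ ω).
The clique on [8, 9, 13] has size 3, forcing χ ≥ 3, and the coloring below uses 3 colors, so χ(G) = 3.
A valid 3-coloring: color 1: [9, 10, 12]; color 2: [8, 11, 14]; color 3: [13].

χ(G) = 3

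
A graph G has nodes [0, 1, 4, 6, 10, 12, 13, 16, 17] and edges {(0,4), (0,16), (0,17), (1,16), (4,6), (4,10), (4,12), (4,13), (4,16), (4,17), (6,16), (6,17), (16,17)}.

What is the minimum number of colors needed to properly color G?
Clique number ω(G) = 4 (lower bound: χ ≥ ω).
The clique on [0, 4, 16, 17] has size 4, forcing χ ≥ 4, and the coloring below uses 4 colors, so χ(G) = 4.
A valid 4-coloring: color 1: [1, 4]; color 2: [10, 12, 13, 16]; color 3: [17]; color 4: [0, 6].

χ(G) = 4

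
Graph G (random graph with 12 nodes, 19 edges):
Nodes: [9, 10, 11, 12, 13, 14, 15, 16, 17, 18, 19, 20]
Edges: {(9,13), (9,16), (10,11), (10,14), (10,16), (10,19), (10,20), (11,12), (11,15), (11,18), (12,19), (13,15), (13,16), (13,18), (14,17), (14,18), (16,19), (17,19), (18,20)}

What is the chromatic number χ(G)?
Clique number ω(G) = 3 (lower bound: χ ≥ ω).
The clique on [9, 13, 16] has size 3, forcing χ ≥ 3, and the coloring below uses 3 colors, so χ(G) = 3.
A valid 3-coloring: color 1: [9, 10, 12, 15, 17, 18]; color 2: [11, 14, 16, 20]; color 3: [13, 19].

χ(G) = 3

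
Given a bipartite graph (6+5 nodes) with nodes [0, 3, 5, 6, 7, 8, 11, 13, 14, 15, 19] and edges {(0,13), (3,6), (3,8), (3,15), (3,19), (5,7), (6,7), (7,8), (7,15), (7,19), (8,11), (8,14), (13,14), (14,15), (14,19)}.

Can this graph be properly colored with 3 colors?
Yes, G is 3-colorable

A valid 3-coloring: color 1: [0, 3, 7, 11, 14]; color 2: [5, 6, 8, 13, 15, 19].
(χ(G) = 2 ≤ 3.)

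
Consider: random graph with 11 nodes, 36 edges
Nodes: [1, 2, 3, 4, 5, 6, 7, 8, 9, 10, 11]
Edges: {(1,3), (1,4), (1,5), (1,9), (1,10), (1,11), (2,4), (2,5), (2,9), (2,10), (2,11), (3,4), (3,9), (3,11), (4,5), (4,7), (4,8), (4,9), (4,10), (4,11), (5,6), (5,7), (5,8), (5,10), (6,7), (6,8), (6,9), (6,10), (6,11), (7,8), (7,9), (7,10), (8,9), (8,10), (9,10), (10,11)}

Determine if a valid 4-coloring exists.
No, G is not 4-colorable

The clique on vertices [4, 7, 8, 9, 10] has size 5 > 4, so it alone needs 5 colors.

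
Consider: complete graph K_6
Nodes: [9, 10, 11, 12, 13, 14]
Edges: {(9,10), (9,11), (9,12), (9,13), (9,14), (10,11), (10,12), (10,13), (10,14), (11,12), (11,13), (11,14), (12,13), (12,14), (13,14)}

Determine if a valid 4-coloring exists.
No, G is not 4-colorable

The clique on vertices [9, 10, 11, 12, 13, 14] has size 6 > 4, so it alone needs 6 colors.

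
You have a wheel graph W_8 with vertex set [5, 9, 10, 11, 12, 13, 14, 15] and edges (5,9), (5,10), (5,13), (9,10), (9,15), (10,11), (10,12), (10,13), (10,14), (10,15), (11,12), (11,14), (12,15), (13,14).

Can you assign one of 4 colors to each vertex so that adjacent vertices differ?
A valid 4-coloring: color 1: [10]; color 2: [11, 13, 15]; color 3: [5, 12, 14]; color 4: [9].
(χ(G) = 4 ≤ 4.)

Yes, G is 4-colorable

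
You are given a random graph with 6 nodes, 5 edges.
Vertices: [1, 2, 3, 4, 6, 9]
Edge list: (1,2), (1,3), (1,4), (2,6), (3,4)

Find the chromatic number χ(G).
χ(G) = 3

Clique number ω(G) = 3 (lower bound: χ ≥ ω).
The clique on [1, 3, 4] has size 3, forcing χ ≥ 3, and the coloring below uses 3 colors, so χ(G) = 3.
A valid 3-coloring: color 1: [1, 6, 9]; color 2: [2, 4]; color 3: [3].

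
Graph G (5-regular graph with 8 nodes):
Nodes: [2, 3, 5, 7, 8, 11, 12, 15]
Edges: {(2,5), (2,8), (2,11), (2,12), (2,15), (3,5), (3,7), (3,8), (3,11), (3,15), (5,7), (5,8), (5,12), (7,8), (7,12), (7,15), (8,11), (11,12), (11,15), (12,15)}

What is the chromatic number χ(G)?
χ(G) = 4

Clique number ω(G) = 4 (lower bound: χ ≥ ω).
The clique on [2, 11, 12, 15] has size 4, forcing χ ≥ 4, and the coloring below uses 4 colors, so χ(G) = 4.
A valid 4-coloring: color 1: [3, 12]; color 2: [2, 7]; color 3: [8, 15]; color 4: [5, 11].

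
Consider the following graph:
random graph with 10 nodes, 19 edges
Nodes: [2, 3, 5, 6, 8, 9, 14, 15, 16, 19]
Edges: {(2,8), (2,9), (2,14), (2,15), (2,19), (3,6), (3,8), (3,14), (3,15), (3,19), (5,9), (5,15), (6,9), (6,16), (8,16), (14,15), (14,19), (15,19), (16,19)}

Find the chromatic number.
Clique number ω(G) = 4 (lower bound: χ ≥ ω).
The clique on [2, 14, 15, 19] has size 4, forcing χ ≥ 4, and the coloring below uses 4 colors, so χ(G) = 4.
A valid 4-coloring: color 1: [2, 3, 5, 16]; color 2: [8, 9, 19]; color 3: [6, 15]; color 4: [14].

χ(G) = 4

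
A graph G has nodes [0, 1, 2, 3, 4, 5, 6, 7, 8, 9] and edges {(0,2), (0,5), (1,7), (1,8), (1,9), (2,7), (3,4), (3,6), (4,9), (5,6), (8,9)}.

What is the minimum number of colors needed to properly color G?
Clique number ω(G) = 3 (lower bound: χ ≥ ω).
The clique on [1, 8, 9] has size 3, forcing χ ≥ 3, and the coloring below uses 3 colors, so χ(G) = 3.
A valid 3-coloring: color 1: [0, 1, 4, 6]; color 2: [3, 5, 7, 9]; color 3: [2, 8].

χ(G) = 3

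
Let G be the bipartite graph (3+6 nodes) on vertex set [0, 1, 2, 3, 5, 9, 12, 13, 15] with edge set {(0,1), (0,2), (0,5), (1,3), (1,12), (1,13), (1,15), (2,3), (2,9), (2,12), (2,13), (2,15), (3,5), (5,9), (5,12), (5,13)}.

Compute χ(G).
χ(G) = 2

Clique number ω(G) = 2 (lower bound: χ ≥ ω).
The graph is bipartite (no odd cycle), so 2 colors suffice: χ(G) = 2.
A valid 2-coloring: color 1: [1, 2, 5]; color 2: [0, 3, 9, 12, 13, 15].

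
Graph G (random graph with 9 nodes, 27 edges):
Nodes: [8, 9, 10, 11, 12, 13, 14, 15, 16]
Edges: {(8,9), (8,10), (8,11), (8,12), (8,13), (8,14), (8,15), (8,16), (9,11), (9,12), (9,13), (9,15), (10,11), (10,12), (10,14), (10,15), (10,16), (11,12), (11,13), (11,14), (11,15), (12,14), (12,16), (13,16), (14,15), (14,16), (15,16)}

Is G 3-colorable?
No, G is not 3-colorable

The clique on vertices [8, 10, 12, 14, 16] has size 5 > 3, so it alone needs 5 colors.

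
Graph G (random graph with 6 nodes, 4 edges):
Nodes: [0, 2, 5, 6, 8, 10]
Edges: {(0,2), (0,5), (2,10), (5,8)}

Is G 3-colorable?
Yes, G is 3-colorable

A valid 3-coloring: color 1: [0, 6, 8, 10]; color 2: [2, 5].
(χ(G) = 2 ≤ 3.)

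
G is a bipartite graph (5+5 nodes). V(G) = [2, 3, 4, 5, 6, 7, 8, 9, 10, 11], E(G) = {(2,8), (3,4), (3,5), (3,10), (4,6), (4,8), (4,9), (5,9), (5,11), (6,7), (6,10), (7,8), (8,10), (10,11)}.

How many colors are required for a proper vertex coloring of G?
χ(G) = 2

Clique number ω(G) = 2 (lower bound: χ ≥ ω).
The graph is bipartite (no odd cycle), so 2 colors suffice: χ(G) = 2.
A valid 2-coloring: color 1: [2, 4, 5, 7, 10]; color 2: [3, 6, 8, 9, 11].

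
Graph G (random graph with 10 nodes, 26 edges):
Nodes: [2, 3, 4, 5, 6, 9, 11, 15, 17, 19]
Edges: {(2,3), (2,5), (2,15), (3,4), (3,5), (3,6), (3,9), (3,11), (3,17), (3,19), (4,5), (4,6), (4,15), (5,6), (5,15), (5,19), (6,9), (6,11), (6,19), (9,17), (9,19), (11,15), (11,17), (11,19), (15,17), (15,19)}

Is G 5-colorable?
A valid 5-coloring: color 1: [3, 15]; color 2: [2, 6, 17]; color 3: [4, 19]; color 4: [5, 9, 11].
(χ(G) = 4 ≤ 5.)

Yes, G is 5-colorable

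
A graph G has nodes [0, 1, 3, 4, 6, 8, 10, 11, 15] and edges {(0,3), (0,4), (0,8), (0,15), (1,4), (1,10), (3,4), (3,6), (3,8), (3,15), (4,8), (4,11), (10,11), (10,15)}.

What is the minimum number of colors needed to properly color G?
χ(G) = 4

Clique number ω(G) = 4 (lower bound: χ ≥ ω).
The clique on [0, 3, 4, 8] has size 4, forcing χ ≥ 4, and the coloring below uses 4 colors, so χ(G) = 4.
A valid 4-coloring: color 1: [3, 10]; color 2: [4, 6, 15]; color 3: [0, 1, 11]; color 4: [8].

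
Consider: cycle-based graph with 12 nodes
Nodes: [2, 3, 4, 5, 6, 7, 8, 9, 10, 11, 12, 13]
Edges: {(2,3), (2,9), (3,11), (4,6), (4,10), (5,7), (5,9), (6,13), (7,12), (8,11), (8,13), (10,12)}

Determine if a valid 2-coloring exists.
A valid 2-coloring: color 1: [3, 6, 7, 8, 9, 10]; color 2: [2, 4, 5, 11, 12, 13].
(χ(G) = 2 ≤ 2.)

Yes, G is 2-colorable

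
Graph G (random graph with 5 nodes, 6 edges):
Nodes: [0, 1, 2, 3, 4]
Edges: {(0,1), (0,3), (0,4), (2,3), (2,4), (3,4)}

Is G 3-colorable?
Yes, G is 3-colorable

A valid 3-coloring: color 1: [1, 4]; color 2: [0, 2]; color 3: [3].
(χ(G) = 3 ≤ 3.)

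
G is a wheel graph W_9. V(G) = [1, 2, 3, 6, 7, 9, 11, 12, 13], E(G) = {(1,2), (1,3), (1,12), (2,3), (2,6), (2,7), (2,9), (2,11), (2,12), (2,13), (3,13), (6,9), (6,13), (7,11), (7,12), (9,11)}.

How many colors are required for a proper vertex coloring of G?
χ(G) = 3

Clique number ω(G) = 3 (lower bound: χ ≥ ω).
The clique on [1, 2, 3] has size 3, forcing χ ≥ 3, and the coloring below uses 3 colors, so χ(G) = 3.
A valid 3-coloring: color 1: [2]; color 2: [3, 6, 11, 12]; color 3: [1, 7, 9, 13].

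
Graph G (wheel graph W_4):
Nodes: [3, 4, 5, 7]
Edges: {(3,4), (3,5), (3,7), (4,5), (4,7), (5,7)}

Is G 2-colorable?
The clique on vertices [3, 4, 5, 7] has size 4 > 2, so it alone needs 4 colors.

No, G is not 2-colorable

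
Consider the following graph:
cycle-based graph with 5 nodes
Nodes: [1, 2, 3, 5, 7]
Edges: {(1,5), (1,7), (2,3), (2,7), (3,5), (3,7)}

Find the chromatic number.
Clique number ω(G) = 3 (lower bound: χ ≥ ω).
The clique on [2, 3, 7] has size 3, forcing χ ≥ 3, and the coloring below uses 3 colors, so χ(G) = 3.
A valid 3-coloring: color 1: [1, 3]; color 2: [5, 7]; color 3: [2].

χ(G) = 3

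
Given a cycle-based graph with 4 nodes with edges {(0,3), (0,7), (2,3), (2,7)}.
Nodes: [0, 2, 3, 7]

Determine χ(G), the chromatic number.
χ(G) = 2

Clique number ω(G) = 2 (lower bound: χ ≥ ω).
The graph is bipartite (no odd cycle), so 2 colors suffice: χ(G) = 2.
A valid 2-coloring: color 1: [0, 2]; color 2: [3, 7].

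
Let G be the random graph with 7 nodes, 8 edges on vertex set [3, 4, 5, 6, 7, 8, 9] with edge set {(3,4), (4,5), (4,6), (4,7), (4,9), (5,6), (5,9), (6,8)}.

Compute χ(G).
Clique number ω(G) = 3 (lower bound: χ ≥ ω).
The clique on [4, 5, 9] has size 3, forcing χ ≥ 3, and the coloring below uses 3 colors, so χ(G) = 3.
A valid 3-coloring: color 1: [4, 8]; color 2: [3, 5, 7]; color 3: [6, 9].

χ(G) = 3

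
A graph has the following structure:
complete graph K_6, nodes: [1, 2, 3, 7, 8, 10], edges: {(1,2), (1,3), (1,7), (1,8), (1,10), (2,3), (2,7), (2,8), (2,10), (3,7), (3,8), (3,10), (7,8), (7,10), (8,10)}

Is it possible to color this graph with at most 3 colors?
No, G is not 3-colorable

The clique on vertices [1, 2, 3, 7, 8, 10] has size 6 > 3, so it alone needs 6 colors.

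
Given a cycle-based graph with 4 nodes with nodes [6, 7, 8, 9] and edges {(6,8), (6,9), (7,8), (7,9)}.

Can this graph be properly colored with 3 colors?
A valid 3-coloring: color 1: [8, 9]; color 2: [6, 7].
(χ(G) = 2 ≤ 3.)

Yes, G is 3-colorable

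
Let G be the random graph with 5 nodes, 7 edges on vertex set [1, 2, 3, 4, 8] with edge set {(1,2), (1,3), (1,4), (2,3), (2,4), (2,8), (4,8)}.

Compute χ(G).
χ(G) = 3

Clique number ω(G) = 3 (lower bound: χ ≥ ω).
The clique on [2, 4, 8] has size 3, forcing χ ≥ 3, and the coloring below uses 3 colors, so χ(G) = 3.
A valid 3-coloring: color 1: [2]; color 2: [1, 8]; color 3: [3, 4].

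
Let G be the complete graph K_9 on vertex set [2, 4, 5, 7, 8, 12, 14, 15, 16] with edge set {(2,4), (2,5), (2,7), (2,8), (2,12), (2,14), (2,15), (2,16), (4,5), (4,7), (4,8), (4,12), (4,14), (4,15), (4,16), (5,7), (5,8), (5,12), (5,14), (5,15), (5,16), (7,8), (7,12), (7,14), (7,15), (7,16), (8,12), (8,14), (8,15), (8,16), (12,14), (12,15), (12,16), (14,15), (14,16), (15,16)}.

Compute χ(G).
Clique number ω(G) = 9 (lower bound: χ ≥ ω).
The clique on [2, 4, 5, 7, 8, 12, 14, 15, 16] has size 9, forcing χ ≥ 9, and the coloring below uses 9 colors, so χ(G) = 9.
A valid 9-coloring: color 1: [5]; color 2: [12]; color 3: [4]; color 4: [15]; color 5: [14]; color 6: [7]; color 7: [16]; color 8: [2]; color 9: [8].

χ(G) = 9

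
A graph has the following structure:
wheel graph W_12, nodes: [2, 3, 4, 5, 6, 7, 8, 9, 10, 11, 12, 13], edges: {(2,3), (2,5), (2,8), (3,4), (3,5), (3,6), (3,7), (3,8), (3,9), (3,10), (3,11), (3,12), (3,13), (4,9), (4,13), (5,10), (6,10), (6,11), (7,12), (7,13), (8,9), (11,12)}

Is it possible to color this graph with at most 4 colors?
A valid 4-coloring: color 1: [3]; color 2: [5, 6, 9, 12, 13]; color 3: [2, 4, 7, 10, 11]; color 4: [8].
(χ(G) = 4 ≤ 4.)

Yes, G is 4-colorable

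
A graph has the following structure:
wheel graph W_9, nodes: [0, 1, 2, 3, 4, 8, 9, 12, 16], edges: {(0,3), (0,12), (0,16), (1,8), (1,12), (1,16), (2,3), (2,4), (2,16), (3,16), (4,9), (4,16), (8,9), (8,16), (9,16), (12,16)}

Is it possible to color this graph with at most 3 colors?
A valid 3-coloring: color 1: [16]; color 2: [0, 1, 2, 9]; color 3: [3, 4, 8, 12].
(χ(G) = 3 ≤ 3.)

Yes, G is 3-colorable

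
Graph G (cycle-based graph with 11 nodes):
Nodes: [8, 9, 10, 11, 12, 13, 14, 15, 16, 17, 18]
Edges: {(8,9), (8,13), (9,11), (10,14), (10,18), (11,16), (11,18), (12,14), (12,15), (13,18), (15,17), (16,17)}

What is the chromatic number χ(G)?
Clique number ω(G) = 2 (lower bound: χ ≥ ω).
Odd cycle [18, 13, 8, 9, 11] needs 3 colors (χ ≥ 3).
The coloring below uses 3 colors, so χ(G) = 3.
A valid 3-coloring: color 1: [10, 11, 12, 13, 17]; color 2: [9, 14, 15, 16, 18]; color 3: [8].

χ(G) = 3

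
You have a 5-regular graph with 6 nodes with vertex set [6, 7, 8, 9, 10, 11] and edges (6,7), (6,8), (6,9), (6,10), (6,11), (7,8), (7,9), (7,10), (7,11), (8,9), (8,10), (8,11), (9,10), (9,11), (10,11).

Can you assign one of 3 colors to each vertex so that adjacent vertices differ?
The clique on vertices [6, 7, 8, 9, 10, 11] has size 6 > 3, so it alone needs 6 colors.

No, G is not 3-colorable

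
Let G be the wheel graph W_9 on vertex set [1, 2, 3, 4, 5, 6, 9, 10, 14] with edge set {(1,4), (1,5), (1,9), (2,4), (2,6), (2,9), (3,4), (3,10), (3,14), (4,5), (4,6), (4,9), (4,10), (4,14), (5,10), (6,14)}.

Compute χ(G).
χ(G) = 3

Clique number ω(G) = 3 (lower bound: χ ≥ ω).
The clique on [1, 4, 9] has size 3, forcing χ ≥ 3, and the coloring below uses 3 colors, so χ(G) = 3.
A valid 3-coloring: color 1: [4]; color 2: [3, 5, 6, 9]; color 3: [1, 2, 10, 14].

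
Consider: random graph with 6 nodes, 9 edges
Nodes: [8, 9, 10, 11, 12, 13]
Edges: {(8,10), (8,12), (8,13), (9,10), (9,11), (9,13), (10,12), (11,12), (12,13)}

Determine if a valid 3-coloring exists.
A valid 3-coloring: color 1: [9, 12]; color 2: [10, 11, 13]; color 3: [8].
(χ(G) = 3 ≤ 3.)

Yes, G is 3-colorable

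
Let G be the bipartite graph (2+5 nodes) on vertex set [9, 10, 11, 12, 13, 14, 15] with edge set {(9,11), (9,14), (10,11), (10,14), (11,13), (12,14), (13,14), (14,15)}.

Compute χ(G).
χ(G) = 2

Clique number ω(G) = 2 (lower bound: χ ≥ ω).
The graph is bipartite (no odd cycle), so 2 colors suffice: χ(G) = 2.
A valid 2-coloring: color 1: [11, 14]; color 2: [9, 10, 12, 13, 15].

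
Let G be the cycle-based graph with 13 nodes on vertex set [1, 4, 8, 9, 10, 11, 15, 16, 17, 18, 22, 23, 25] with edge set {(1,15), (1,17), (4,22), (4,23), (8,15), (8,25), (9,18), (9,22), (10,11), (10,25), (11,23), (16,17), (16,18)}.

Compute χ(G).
χ(G) = 3

Clique number ω(G) = 2 (lower bound: χ ≥ ω).
Odd cycle [25, 10, 11, 23, 4, 22, 9, 18, 16, 17, 1, 15, 8] needs 3 colors (χ ≥ 3).
The coloring below uses 3 colors, so χ(G) = 3.
A valid 3-coloring: color 1: [4, 9, 11, 15, 16, 25]; color 2: [8, 10, 17, 18, 22, 23]; color 3: [1].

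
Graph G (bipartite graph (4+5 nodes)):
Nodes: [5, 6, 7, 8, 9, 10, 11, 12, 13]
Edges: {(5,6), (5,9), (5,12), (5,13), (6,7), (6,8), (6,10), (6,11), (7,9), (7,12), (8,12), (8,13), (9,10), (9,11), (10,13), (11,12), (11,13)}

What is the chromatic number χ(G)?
Clique number ω(G) = 2 (lower bound: χ ≥ ω).
The graph is bipartite (no odd cycle), so 2 colors suffice: χ(G) = 2.
A valid 2-coloring: color 1: [6, 9, 12, 13]; color 2: [5, 7, 8, 10, 11].

χ(G) = 2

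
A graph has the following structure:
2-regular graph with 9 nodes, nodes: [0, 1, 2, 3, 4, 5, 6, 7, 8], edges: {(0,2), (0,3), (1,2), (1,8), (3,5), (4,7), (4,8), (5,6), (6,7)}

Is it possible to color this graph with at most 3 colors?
A valid 3-coloring: color 1: [0, 1, 4, 6]; color 2: [2, 5, 7, 8]; color 3: [3].
(χ(G) = 3 ≤ 3.)

Yes, G is 3-colorable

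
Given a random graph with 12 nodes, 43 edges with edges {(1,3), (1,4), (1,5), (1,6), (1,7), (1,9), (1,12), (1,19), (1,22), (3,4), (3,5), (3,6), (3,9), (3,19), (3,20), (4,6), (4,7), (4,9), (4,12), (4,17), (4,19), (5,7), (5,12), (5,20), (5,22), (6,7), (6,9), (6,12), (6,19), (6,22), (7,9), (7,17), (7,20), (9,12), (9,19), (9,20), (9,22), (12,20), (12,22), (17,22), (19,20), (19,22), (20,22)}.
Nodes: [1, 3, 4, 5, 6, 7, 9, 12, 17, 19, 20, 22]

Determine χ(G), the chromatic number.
χ(G) = 6

Clique number ω(G) = 6 (lower bound: χ ≥ ω).
The clique on [1, 3, 4, 6, 9, 19] has size 6, forcing χ ≥ 6, and the coloring below uses 6 colors, so χ(G) = 6.
A valid 6-coloring: color 1: [1, 17, 20]; color 2: [5, 9]; color 3: [4, 22]; color 4: [6]; color 5: [7, 12, 19]; color 6: [3].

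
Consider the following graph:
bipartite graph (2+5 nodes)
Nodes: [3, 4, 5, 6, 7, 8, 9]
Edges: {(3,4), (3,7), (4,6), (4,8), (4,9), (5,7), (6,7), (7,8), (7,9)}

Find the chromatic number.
Clique number ω(G) = 2 (lower bound: χ ≥ ω).
The graph is bipartite (no odd cycle), so 2 colors suffice: χ(G) = 2.
A valid 2-coloring: color 1: [4, 7]; color 2: [3, 5, 6, 8, 9].

χ(G) = 2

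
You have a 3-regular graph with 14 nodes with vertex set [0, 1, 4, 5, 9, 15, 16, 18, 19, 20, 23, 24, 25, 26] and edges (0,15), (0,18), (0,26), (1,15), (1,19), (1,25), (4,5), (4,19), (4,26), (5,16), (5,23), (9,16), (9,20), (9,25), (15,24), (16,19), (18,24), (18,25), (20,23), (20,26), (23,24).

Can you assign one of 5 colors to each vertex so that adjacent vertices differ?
A valid 5-coloring: color 1: [0, 5, 19, 20, 24, 25]; color 2: [9, 15, 18, 23, 26]; color 3: [1, 4, 16].
(χ(G) = 3 ≤ 5.)

Yes, G is 5-colorable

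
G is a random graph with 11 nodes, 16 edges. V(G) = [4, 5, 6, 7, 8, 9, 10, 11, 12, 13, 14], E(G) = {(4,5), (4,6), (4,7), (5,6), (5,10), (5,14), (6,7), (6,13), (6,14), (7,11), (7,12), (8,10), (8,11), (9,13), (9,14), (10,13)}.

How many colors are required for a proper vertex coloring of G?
Clique number ω(G) = 3 (lower bound: χ ≥ ω).
The clique on [4, 5, 6] has size 3, forcing χ ≥ 3, and the coloring below uses 3 colors, so χ(G) = 3.
A valid 3-coloring: color 1: [6, 9, 10, 11, 12]; color 2: [5, 7, 8, 13]; color 3: [4, 14].

χ(G) = 3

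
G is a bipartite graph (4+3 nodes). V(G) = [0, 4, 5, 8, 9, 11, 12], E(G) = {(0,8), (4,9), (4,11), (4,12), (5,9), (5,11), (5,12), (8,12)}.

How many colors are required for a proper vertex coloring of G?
Clique number ω(G) = 2 (lower bound: χ ≥ ω).
The graph is bipartite (no odd cycle), so 2 colors suffice: χ(G) = 2.
A valid 2-coloring: color 1: [0, 9, 11, 12]; color 2: [4, 5, 8].

χ(G) = 2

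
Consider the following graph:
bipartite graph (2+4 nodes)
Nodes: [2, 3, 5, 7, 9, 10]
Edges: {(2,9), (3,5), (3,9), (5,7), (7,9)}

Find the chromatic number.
χ(G) = 2

Clique number ω(G) = 2 (lower bound: χ ≥ ω).
The graph is bipartite (no odd cycle), so 2 colors suffice: χ(G) = 2.
A valid 2-coloring: color 1: [5, 9, 10]; color 2: [2, 3, 7].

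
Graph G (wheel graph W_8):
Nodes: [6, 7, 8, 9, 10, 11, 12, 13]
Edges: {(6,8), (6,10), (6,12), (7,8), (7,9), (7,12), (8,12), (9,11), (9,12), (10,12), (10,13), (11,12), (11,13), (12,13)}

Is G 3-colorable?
Odd cycle [13, 11, 9, 7, 8, 6, 10] needs 3 colors (χ ≥ 3).
Vertex 12 is adjacent to every vertex of [6, 7, 8, 9, 10, 11, 13], which already need 3 colors among themselves, so 12 needs a new color (χ ≥ 4).
Hence χ(G) ≥ 4 > 3, so no proper 3-coloring exists.

No, G is not 3-colorable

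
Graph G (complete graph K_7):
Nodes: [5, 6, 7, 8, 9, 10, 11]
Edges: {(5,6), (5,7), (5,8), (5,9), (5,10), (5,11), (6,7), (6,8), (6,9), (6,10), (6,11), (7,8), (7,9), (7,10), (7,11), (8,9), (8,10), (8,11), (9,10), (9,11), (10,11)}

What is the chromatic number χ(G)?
χ(G) = 7

Clique number ω(G) = 7 (lower bound: χ ≥ ω).
The clique on [5, 6, 7, 8, 9, 10, 11] has size 7, forcing χ ≥ 7, and the coloring below uses 7 colors, so χ(G) = 7.
A valid 7-coloring: color 1: [7]; color 2: [8]; color 3: [10]; color 4: [11]; color 5: [6]; color 6: [5]; color 7: [9].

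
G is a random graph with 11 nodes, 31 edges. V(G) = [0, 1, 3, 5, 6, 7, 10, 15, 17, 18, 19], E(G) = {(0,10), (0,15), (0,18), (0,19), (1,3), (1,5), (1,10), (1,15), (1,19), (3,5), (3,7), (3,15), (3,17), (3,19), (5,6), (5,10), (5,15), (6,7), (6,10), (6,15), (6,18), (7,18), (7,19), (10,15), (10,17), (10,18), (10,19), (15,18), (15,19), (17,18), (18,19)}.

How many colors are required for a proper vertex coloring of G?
χ(G) = 5

Clique number ω(G) = 5 (lower bound: χ ≥ ω).
The clique on [0, 10, 15, 18, 19] has size 5, forcing χ ≥ 5, and the coloring below uses 5 colors, so χ(G) = 5.
A valid 5-coloring: color 1: [7, 15, 17]; color 2: [3, 10]; color 3: [5, 18]; color 4: [6, 19]; color 5: [0, 1].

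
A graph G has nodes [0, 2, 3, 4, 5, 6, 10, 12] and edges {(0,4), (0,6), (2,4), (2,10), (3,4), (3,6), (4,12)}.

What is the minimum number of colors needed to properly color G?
χ(G) = 2

Clique number ω(G) = 2 (lower bound: χ ≥ ω).
The graph is bipartite (no odd cycle), so 2 colors suffice: χ(G) = 2.
A valid 2-coloring: color 1: [4, 5, 6, 10]; color 2: [0, 2, 3, 12].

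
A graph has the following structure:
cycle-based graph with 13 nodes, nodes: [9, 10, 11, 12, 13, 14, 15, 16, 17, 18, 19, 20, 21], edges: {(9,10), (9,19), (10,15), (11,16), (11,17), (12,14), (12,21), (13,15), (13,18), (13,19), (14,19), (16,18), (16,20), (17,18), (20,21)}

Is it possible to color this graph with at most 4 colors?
A valid 4-coloring: color 1: [10, 13, 14, 16, 17, 21]; color 2: [11, 12, 15, 18, 19, 20]; color 3: [9].
(χ(G) = 3 ≤ 4.)

Yes, G is 4-colorable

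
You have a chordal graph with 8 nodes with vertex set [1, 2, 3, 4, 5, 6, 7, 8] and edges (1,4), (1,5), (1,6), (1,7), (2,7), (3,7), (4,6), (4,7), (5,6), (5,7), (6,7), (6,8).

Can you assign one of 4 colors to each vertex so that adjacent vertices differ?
A valid 4-coloring: color 1: [7, 8]; color 2: [2, 3, 6]; color 3: [1]; color 4: [4, 5].
(χ(G) = 4 ≤ 4.)

Yes, G is 4-colorable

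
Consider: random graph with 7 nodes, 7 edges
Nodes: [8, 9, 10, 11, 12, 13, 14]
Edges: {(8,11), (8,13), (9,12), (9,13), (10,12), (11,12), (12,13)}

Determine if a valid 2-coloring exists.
The clique on vertices [9, 12, 13] has size 3 > 2, so it alone needs 3 colors.

No, G is not 2-colorable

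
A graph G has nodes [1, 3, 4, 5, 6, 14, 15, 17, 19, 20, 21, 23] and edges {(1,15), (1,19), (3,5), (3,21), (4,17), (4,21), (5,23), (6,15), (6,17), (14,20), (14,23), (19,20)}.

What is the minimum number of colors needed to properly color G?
χ(G) = 2

Clique number ω(G) = 2 (lower bound: χ ≥ ω).
The graph is bipartite (no odd cycle), so 2 colors suffice: χ(G) = 2.
A valid 2-coloring: color 1: [5, 14, 15, 17, 19, 21]; color 2: [1, 3, 4, 6, 20, 23].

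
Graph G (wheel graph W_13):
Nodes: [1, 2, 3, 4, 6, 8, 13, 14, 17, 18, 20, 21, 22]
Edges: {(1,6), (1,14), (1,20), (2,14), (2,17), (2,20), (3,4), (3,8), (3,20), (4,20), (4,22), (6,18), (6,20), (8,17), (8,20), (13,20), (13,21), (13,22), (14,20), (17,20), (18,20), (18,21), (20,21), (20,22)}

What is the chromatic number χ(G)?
Clique number ω(G) = 3 (lower bound: χ ≥ ω).
The clique on [1, 6, 20] has size 3, forcing χ ≥ 3, and the coloring below uses 3 colors, so χ(G) = 3.
A valid 3-coloring: color 1: [20]; color 2: [1, 2, 4, 8, 13, 18]; color 3: [3, 6, 14, 17, 21, 22].

χ(G) = 3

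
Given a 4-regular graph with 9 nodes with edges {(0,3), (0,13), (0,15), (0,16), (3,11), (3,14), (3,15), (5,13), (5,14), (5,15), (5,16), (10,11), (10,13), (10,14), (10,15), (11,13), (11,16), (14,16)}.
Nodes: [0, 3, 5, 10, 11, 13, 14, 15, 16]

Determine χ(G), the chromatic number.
Clique number ω(G) = 3 (lower bound: χ ≥ ω).
The clique on [0, 3, 15] has size 3, forcing χ ≥ 3, and the coloring below uses 3 colors, so χ(G) = 3.
A valid 3-coloring: color 1: [0, 5, 10]; color 2: [11, 14, 15]; color 3: [3, 13, 16].

χ(G) = 3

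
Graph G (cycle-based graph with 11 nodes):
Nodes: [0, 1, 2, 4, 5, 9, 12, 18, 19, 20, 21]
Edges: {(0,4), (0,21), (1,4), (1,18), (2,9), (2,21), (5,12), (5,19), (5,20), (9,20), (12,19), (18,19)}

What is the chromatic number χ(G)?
Clique number ω(G) = 3 (lower bound: χ ≥ ω).
The clique on [5, 12, 19] has size 3, forcing χ ≥ 3, and the coloring below uses 3 colors, so χ(G) = 3.
A valid 3-coloring: color 1: [0, 1, 2, 19, 20]; color 2: [4, 5, 9, 18, 21]; color 3: [12].

χ(G) = 3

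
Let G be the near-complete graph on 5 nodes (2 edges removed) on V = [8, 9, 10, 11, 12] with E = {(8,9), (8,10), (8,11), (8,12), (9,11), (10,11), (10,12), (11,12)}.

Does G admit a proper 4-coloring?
A valid 4-coloring: color 1: [11]; color 2: [8]; color 3: [9, 10]; color 4: [12].
(χ(G) = 4 ≤ 4.)

Yes, G is 4-colorable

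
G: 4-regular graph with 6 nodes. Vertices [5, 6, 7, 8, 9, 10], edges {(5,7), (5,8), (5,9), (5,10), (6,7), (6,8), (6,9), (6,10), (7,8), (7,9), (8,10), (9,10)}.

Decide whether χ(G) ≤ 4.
A valid 4-coloring: color 1: [7, 10]; color 2: [5, 6]; color 3: [8, 9].
(χ(G) = 3 ≤ 4.)

Yes, G is 4-colorable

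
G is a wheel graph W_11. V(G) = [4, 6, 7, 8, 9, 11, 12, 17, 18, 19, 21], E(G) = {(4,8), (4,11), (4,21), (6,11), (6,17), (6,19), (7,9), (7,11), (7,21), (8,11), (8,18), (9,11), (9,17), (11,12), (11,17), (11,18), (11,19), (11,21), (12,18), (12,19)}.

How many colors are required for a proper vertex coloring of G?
χ(G) = 3

Clique number ω(G) = 3 (lower bound: χ ≥ ω).
The clique on [4, 8, 11] has size 3, forcing χ ≥ 3, and the coloring below uses 3 colors, so χ(G) = 3.
A valid 3-coloring: color 1: [11]; color 2: [4, 7, 17, 18, 19]; color 3: [6, 8, 9, 12, 21].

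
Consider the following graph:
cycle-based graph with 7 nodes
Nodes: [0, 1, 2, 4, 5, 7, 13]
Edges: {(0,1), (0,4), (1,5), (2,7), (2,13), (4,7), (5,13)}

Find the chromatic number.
Clique number ω(G) = 2 (lower bound: χ ≥ ω).
Odd cycle [4, 7, 2, 13, 5, 1, 0] needs 3 colors (χ ≥ 3).
The coloring below uses 3 colors, so χ(G) = 3.
A valid 3-coloring: color 1: [1, 2, 4]; color 2: [0, 7, 13]; color 3: [5].

χ(G) = 3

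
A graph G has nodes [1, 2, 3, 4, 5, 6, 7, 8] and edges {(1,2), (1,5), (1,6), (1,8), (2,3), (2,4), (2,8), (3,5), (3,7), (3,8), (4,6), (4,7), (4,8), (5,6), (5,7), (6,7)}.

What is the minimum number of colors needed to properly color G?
Clique number ω(G) = 3 (lower bound: χ ≥ ω).
Suppose a proper 3-coloring c exists. The clique [1, 2, 8] takes 3 distinct colors; by symmetry let c(1) = 1, c(2) = 2, c(8) = 3.
- Vertex 3: neighbors [2, 8] already have colors [2, 3] ⇒ c(3) = 1.
- Vertex 4: neighbors [2, 8] already have colors [2, 3] ⇒ c(4) = 1.
- Vertex 5: neighbors [1] already have colors [1]; try each remaining color.
- Case c(5) = 2:
  - Vertex 6: neighbors [1, 5] already have colors [1, 2] ⇒ c(6) = 3.
  - Vertex 7: neighbors [3, 5, 6] already have colors [1, 2, 3] — all 3 colors blocked. Contradiction.
- Case c(5) = 3:
  - Vertex 6: neighbors [1, 5] already have colors [1, 3] ⇒ c(6) = 2.
  - Vertex 7: neighbors [3, 6, 5] already have colors [1, 2, 3] — all 3 colors blocked. Contradiction.
Every case ends in a contradiction, so G has no proper 3-coloring (χ ≥ 4).
The coloring below uses 4 colors, so χ(G) = 4.
A valid 4-coloring: color 1: [7, 8]; color 2: [1, 3, 4]; color 3: [2, 5]; color 4: [6].

χ(G) = 4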